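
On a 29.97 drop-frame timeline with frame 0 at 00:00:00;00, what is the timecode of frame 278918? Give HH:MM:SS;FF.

Each 10-minute DF block holds 10 × 60 × 30 − 9 × 2 = 17982 frames. 278918 ÷ 17982 → 15 full blocks, remainder 9188.
Within the partial block the first minute is 1800 frames and each further minute 1798, so 5 further minute boundaries passed. Total skipped labels = 18 × 15 + 2 × 5 = 280.
Non-drop label index = 278918 + 280 = 279198; at 30 labels/s that is 02:35:06:18, i.e. DF 02:35:06;18.

02:35:06;18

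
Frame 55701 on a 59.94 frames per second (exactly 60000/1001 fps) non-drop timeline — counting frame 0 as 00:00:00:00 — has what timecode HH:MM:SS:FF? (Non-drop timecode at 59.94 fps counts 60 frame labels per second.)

00:15:28:21

55701 ÷ 60 = 928 full seconds, remainder 21 frames.
928 s = 0 h 15 min 28 s.
Timecode: 00:15:28:21.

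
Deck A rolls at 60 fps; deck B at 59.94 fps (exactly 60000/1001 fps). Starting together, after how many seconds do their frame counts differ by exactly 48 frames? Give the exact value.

800.8 seconds

The gap grows by |60000/1001 − 60| = 60/1001 frames per second.
Time for a 48-frame gap: 48 ÷ (60/1001) = 800.8 s.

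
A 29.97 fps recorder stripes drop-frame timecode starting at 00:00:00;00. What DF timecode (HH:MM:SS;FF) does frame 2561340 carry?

23:44:23;14

Ten DF minutes hold 17982 frames, so frame 2561340 lies in block 142 (frames 2553444–2571425) with 7896 frames into that block.
The block's first minute is 1800 frames and the rest 1798 each; 7896 frames reaches minute 4, so 142 × 18 + 4 × 2 = 2564 labels have been skipped so far.
Adding those back, label number 2561340 + 2564 = 2563904 at 30 labels/s is 85463 s + 14 f = 23 h 44 min 23 s frame 14, i.e. 23:44:23;14.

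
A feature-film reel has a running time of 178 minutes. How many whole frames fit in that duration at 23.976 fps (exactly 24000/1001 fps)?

256063 frames

178 min = 10680 s.
Frames = 10680 × 24000/1001 = 256320000/1001 ≈ 256063.9361.
Complete frames: 256063.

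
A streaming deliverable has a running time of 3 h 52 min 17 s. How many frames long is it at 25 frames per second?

348425 frames

3 h 52 min 17 s = 13937 s.
Frames = 13937 × 25 = 348425.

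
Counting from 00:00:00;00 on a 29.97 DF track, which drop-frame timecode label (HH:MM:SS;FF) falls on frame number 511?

Each 10-minute DF block holds 10 × 60 × 30 − 9 × 2 = 17982 frames. 511 ÷ 17982 → 0 full blocks, remainder 511.
Within the partial block the first minute is 1800 frames and each further minute 1798, so 0 further minute boundaries passed. Total skipped labels = 18 × 0 + 2 × 0 = 0.
Non-drop label index = 511 + 0 = 511; at 30 labels/s that is 00:00:17:01, i.e. DF 00:00:17;01.

00:00:17;01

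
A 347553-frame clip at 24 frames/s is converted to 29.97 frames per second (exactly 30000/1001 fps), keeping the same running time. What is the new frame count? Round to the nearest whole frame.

Frames at target rate = 347553 × (30000/1001) / (24) = 434441250/1001 ≈ 434007.243.
Nearest whole frame: 434007.

434007 frames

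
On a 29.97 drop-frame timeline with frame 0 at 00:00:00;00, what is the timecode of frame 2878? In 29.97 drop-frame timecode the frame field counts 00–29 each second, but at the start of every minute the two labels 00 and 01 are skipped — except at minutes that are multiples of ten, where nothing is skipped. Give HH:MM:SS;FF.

Ten DF minutes hold 17982 frames, so frame 2878 lies in block 0 (frames 0–17981) with 2878 frames into that block.
The block's first minute is 1800 frames and the rest 1798 each; 2878 frames reaches minute 1, so 0 × 18 + 1 × 2 = 2 labels have been skipped so far.
Adding those back, label number 2878 + 2 = 2880 at 30 labels/s is 96 s + 0 f = 0 h 1 min 36 s frame 0, i.e. 00:01:36;00.

00:01:36;00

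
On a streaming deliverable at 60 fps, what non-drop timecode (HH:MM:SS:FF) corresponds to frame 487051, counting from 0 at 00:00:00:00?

487051 ÷ 60 = 8117 full seconds, remainder 31 frames.
8117 s = 2 h 15 min 17 s.
Timecode: 02:15:17:31.

02:15:17:31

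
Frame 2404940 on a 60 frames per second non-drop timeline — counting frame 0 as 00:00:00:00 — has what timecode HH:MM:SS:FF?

2404940 ÷ 60 = 40082 full seconds, remainder 20 frames.
40082 s = 11 h 8 min 2 s.
Timecode: 11:08:02:20.

11:08:02:20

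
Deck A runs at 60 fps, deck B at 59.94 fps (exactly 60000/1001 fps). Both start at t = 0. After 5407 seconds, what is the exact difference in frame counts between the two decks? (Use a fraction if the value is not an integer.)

324420/1001 frames

A emits 60 × 5407 = 324420 frames; B emits 60000/1001 × 5407 = 324420000/1001.
Difference = 324420/1001 frames (≈ 324.0959); B is behind A.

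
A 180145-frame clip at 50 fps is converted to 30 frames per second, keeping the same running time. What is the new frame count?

108087 frames

Target frames = source frames × (target rate / source rate) = 180145 × (30)/(50) = 180145 × 3/5 = 108087.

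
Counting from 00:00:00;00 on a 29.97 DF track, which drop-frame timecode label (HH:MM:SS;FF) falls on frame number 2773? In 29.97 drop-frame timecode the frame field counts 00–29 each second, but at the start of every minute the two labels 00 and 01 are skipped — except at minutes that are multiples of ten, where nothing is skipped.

Each 10-minute DF block holds 10 × 60 × 30 − 9 × 2 = 17982 frames. 2773 ÷ 17982 → 0 full blocks, remainder 2773.
Within the partial block the first minute is 1800 frames and each further minute 1798, so 1 further minute boundary passed. Total skipped labels = 18 × 0 + 2 × 1 = 2.
Non-drop label index = 2773 + 2 = 2775; at 30 labels/s that is 00:01:32:15, i.e. DF 00:01:32;15.

00:01:32;15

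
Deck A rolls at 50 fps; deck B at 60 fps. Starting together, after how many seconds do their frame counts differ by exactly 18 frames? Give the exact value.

The gap grows by |60 − 50| = 10 frames per second.
Time for a 18-frame gap: 18 ÷ (10) = 1.8 s.

1.8 seconds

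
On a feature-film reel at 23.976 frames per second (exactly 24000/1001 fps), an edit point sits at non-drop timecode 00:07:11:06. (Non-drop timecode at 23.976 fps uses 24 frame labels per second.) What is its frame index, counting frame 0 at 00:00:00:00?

Total seconds to the label: (0 × 3600 + 7 × 60 + 11) = 431.
Frame index = 431 × 24 + 6 = 10350.

10350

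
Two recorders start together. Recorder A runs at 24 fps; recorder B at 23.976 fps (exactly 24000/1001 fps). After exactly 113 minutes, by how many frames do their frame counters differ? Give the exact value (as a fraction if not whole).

162720/1001 frames

113 min = 6780 s.
A emits 24 × 6780 = 162720 frames; B emits 24000/1001 × 6780 = 162720000/1001.
Difference = 162720/1001 frames (≈ 162.5574); B is behind A.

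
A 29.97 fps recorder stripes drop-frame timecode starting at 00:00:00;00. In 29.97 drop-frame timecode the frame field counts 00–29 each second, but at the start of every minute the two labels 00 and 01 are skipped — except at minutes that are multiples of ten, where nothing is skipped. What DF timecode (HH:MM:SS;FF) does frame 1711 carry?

Each 10-minute DF block holds 10 × 60 × 30 − 9 × 2 = 17982 frames. 1711 ÷ 17982 → 0 full blocks, remainder 1711.
Within the partial block the first minute is 1800 frames and each further minute 1798, so 0 further minute boundaries passed. Total skipped labels = 18 × 0 + 2 × 0 = 0.
Non-drop label index = 1711 + 0 = 1711; at 30 labels/s that is 00:00:57:01, i.e. DF 00:00:57;01.

00:00:57;01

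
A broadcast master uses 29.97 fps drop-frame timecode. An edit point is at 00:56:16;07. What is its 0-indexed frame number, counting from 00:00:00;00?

Complete 10-minute blocks: 5, each 17982 frames → 89910.
Remaining 6 whole minutes in the current block: 1800 + 5 × 1798 = 10790 frames.
Within the current minute: 16 × 30 + 7 − 2 = 485 (labels ;00/;01 skipped at this minute). Total = 89910 + 10790 + 485 = 101185.

101185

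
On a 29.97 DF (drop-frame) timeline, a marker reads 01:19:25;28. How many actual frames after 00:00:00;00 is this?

As if non-drop at 30 labels/s: (1 × 3600 + 19 × 60 + 25) × 30 + 28 = 142978.
Minute boundaries passed: 79; those not divisible by 10: 79 − 7 = 72; dropped labels = 2 × 72 = 144.
Actual frame index = 142978 − 144 = 142834.

142834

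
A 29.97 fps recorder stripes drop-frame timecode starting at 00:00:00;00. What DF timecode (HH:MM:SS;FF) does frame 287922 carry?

Ten DF minutes hold 17982 frames, so frame 287922 lies in block 16 (frames 287712–305693) with 210 frames into that block.
The block's first minute is 1800 frames and the rest 1798 each; 210 frames reaches minute 0, so 16 × 18 + 0 × 2 = 288 labels have been skipped so far.
Adding those back, label number 287922 + 288 = 288210 at 30 labels/s is 9607 s + 0 f = 2 h 40 min 7 s frame 0, i.e. 02:40:07;00.

02:40:07;00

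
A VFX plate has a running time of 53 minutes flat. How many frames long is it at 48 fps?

53 min = 3180 s.
Frames = 3180 × 48 = 152640.

152640 frames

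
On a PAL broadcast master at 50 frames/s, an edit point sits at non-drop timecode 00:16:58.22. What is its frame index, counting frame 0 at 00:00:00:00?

50922

Total seconds to the label: (0 × 3600 + 16 × 60 + 58) = 1018.
Frame index = 1018 × 50 + 22 = 50922.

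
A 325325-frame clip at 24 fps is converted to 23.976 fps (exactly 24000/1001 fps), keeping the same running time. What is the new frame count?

Target frames = source frames × (target rate / source rate) = 325325 × (24000/1001)/(24) = 325325 × 1000/1001 = 325000.

325000 frames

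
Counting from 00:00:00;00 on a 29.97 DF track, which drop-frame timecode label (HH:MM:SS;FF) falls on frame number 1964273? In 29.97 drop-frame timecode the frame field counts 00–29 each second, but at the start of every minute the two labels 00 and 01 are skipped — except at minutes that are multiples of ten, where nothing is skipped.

Ten DF minutes hold 17982 frames, so frame 1964273 lies in block 109 (frames 1960038–1978019) with 4235 frames into that block.
The block's first minute is 1800 frames and the rest 1798 each; 4235 frames reaches minute 2, so 109 × 18 + 2 × 2 = 1966 labels have been skipped so far.
Adding those back, label number 1964273 + 1966 = 1966239 at 30 labels/s is 65541 s + 9 f = 18 h 12 min 21 s frame 9, i.e. 18:12:21;09.

18:12:21;09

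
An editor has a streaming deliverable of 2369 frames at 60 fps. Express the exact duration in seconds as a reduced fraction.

2369/60 seconds

Running time = 2369 ÷ (60) = 2369 × 1/60 = 2369/60 s.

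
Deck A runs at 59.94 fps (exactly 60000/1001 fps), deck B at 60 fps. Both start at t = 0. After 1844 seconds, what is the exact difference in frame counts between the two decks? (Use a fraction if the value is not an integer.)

110640/1001 frames

A emits 60000/1001 × 1844 = 110640000/1001 frames; B emits 60 × 1844 = 110640.
Difference = 110640/1001 frames (≈ 110.5295); B is ahead of A.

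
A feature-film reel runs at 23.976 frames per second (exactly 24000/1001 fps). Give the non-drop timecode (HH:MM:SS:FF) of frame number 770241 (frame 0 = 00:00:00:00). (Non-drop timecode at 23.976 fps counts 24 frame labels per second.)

770241 ÷ 24 = 32093 full seconds, remainder 9 frames.
32093 s = 8 h 54 min 53 s.
Timecode: 08:54:53:09.

08:54:53:09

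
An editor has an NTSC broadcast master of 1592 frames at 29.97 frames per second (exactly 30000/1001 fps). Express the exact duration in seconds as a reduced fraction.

Running time = 1592 ÷ (30000/1001) = 1592 × 1001/30000 = 199199/3750 s.

199199/3750 seconds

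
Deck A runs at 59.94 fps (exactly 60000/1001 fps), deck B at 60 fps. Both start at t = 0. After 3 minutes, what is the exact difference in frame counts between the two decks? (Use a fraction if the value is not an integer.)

3 min = 180 s.
A emits 60000/1001 × 180 = 10800000/1001 frames; B emits 60 × 180 = 10800.
Difference = 10800/1001 frames (≈ 10.7892); B is ahead of A.

10800/1001 frames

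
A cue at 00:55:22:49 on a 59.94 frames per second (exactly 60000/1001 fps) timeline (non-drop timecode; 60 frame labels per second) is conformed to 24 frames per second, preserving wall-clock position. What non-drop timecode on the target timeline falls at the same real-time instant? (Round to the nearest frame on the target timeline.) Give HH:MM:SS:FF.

00:55:26:03

Source frame index: (0×3600 + 55×60 + 22) × 60 + 49 = 199369.
Real time: 199369 / (60000/1001) = 199568369/60000 s.
Target frame: (199568369/60000) × (24) = 199568369/2500 ≈ 79827.348 → 79827.
At 24 labels/s: frame 79827 → 00:55:26:03.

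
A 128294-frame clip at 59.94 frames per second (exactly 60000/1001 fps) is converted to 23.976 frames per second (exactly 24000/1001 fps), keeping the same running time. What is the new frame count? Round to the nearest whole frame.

51318 frames

Frames at target rate = 128294 × (24000/1001) / (60000/1001) = 256588/5 ≈ 51317.600.
Nearest whole frame: 51318.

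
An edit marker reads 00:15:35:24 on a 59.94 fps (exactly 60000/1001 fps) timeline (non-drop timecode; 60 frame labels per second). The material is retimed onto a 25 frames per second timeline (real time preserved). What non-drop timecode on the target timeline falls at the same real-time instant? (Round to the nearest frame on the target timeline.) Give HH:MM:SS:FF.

Source frame index: (0×3600 + 15×60 + 35) × 60 + 24 = 56124.
Real time: 56124 / (60000/1001) = 4681677/5000 s.
Target frame: (4681677/5000) × (25) = 4681677/200 ≈ 23408.385 → 23408.
At 25 labels/s: frame 23408 → 00:15:36:08.

00:15:36:08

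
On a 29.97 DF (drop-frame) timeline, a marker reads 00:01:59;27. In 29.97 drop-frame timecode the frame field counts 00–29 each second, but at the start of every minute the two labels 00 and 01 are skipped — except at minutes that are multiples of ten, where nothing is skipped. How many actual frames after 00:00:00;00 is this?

As if non-drop at 30 labels/s: (0 × 3600 + 1 × 60 + 59) × 30 + 27 = 3597.
Minute boundaries passed: 1; those not divisible by 10: 1 − 0 = 1; dropped labels = 2 × 1 = 2.
Actual frame index = 3597 − 2 = 3595.

3595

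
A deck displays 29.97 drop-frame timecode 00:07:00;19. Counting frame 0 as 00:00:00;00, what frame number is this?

Complete 10-minute blocks: 0, each 17982 frames → 0.
Remaining 7 whole minutes in the current block: 1800 + 6 × 1798 = 12588 frames.
Within the current minute: 0 × 30 + 19 − 2 = 17 (labels ;00/;01 skipped at this minute). Total = 0 + 12588 + 17 = 12605.

12605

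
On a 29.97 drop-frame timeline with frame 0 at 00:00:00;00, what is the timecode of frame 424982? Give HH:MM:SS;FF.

03:56:20;08

Ten DF minutes hold 17982 frames, so frame 424982 lies in block 23 (frames 413586–431567) with 11396 frames into that block.
The block's first minute is 1800 frames and the rest 1798 each; 11396 frames reaches minute 6, so 23 × 18 + 6 × 2 = 426 labels have been skipped so far.
Adding those back, label number 424982 + 426 = 425408 at 30 labels/s is 14180 s + 8 f = 3 h 56 min 20 s frame 8, i.e. 03:56:20;08.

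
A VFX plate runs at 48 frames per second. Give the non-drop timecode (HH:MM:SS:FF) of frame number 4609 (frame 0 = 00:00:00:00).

4609 ÷ 48 = 96 full seconds, remainder 1 frame.
96 s = 0 h 1 min 36 s.
Timecode: 00:01:36:01.

00:01:36:01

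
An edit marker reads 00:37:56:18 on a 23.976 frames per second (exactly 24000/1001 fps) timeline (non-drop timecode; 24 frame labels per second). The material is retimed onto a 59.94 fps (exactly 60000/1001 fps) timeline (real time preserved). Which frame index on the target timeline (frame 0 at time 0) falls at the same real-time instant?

Source frame index: (0×3600 + 37×60 + 56) × 24 + 18 = 54642.
Real time: 54642 / (24000/1001) = 9116107/4000 s.
Target frame: (9116107/4000) × (60000/1001) = 136605.

frame 136605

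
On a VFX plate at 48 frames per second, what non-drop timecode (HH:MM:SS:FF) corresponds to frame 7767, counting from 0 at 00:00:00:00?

00:02:41:39

7767 ÷ 48 = 161 full seconds, remainder 39 frames.
161 s = 0 h 2 min 41 s.
Timecode: 00:02:41:39.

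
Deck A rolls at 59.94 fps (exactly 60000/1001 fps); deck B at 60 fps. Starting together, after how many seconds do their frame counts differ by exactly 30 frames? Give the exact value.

The gap grows by |60 − 60000/1001| = 60/1001 frames per second.
Time for a 30-frame gap: 30 ÷ (60/1001) = 500.5 s.

500.5 seconds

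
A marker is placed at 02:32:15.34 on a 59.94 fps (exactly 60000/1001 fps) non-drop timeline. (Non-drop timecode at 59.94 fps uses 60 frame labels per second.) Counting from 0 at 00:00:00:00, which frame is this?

548134

Total seconds to the label: (2 × 3600 + 32 × 60 + 15) = 9135.
Frame index = 9135 × 60 + 34 = 548134.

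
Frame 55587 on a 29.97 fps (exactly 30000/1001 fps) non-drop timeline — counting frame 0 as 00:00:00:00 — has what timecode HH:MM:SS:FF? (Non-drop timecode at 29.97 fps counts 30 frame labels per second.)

55587 ÷ 30 = 1852 full seconds, remainder 27 frames.
1852 s = 0 h 30 min 52 s.
Timecode: 00:30:52:27.

00:30:52:27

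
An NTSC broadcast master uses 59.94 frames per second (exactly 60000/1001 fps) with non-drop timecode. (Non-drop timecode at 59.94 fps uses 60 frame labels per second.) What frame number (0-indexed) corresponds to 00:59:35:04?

frame 214504

Total seconds to the label: (0 × 3600 + 59 × 60 + 35) = 3575.
Frame index = 3575 × 60 + 4 = 214504.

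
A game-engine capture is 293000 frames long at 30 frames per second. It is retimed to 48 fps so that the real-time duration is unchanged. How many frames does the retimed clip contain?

Target frames = source frames × (target rate / source rate) = 293000 × (48)/(30) = 293000 × 8/5 = 468800.

468800 frames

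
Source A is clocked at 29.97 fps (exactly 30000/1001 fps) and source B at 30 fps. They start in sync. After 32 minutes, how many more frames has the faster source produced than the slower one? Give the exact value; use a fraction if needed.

32 min = 1920 s.
A emits 30000/1001 × 1920 = 57600000/1001 frames; B emits 30 × 1920 = 57600.
Difference = 57600/1001 frames (≈ 57.5425); B is ahead of A.

57600/1001 frames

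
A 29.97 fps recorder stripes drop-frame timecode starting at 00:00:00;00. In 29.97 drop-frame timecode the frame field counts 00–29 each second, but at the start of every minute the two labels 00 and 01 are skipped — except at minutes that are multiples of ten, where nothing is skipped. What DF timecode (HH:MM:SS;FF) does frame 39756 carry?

00:22:06;16

Each 10-minute DF block holds 10 × 60 × 30 − 9 × 2 = 17982 frames. 39756 ÷ 17982 → 2 full blocks, remainder 3792.
Within the partial block the first minute is 1800 frames and each further minute 1798, so 2 further minute boundaries passed. Total skipped labels = 18 × 2 + 2 × 2 = 40.
Non-drop label index = 39756 + 40 = 39796; at 30 labels/s that is 00:22:06:16, i.e. DF 00:22:06;16.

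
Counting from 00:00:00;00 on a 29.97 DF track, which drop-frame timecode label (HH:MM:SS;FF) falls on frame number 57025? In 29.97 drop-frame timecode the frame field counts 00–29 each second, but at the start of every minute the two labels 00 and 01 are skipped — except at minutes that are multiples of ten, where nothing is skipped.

00:31:42;21

Ten DF minutes hold 17982 frames, so frame 57025 lies in block 3 (frames 53946–71927) with 3079 frames into that block.
The block's first minute is 1800 frames and the rest 1798 each; 3079 frames reaches minute 1, so 3 × 18 + 1 × 2 = 56 labels have been skipped so far.
Adding those back, label number 57025 + 56 = 57081 at 30 labels/s is 1902 s + 21 f = 0 h 31 min 42 s frame 21, i.e. 00:31:42;21.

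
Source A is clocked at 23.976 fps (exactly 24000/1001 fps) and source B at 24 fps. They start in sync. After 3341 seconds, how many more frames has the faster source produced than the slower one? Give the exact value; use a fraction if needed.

6168/77 frames

A emits 24000/1001 × 3341 = 6168000/77 frames; B emits 24 × 3341 = 80184.
Difference = 6168/77 frames (≈ 80.1039); B is ahead of A.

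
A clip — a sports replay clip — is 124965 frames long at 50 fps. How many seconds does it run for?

Running time = 124965 / (50) = 2499.3 s.

2499.3 seconds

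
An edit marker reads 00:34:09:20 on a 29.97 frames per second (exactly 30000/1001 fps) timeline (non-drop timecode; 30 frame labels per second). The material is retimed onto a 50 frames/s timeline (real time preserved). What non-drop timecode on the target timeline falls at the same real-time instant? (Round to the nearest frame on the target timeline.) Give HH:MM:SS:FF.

00:34:11:36

Source frame index: (0×3600 + 34×60 + 9) × 30 + 20 = 61490.
Real time: 61490 / (30000/1001) = 6155149/3000 s.
Target frame: (6155149/3000) × (50) = 6155149/60 ≈ 102585.817 → 102586.
At 50 labels/s: frame 102586 → 00:34:11:36.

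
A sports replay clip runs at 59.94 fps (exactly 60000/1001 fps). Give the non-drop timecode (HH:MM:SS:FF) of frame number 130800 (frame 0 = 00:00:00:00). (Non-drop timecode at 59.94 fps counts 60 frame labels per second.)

00:36:20:00

130800 ÷ 60 = 2180 full seconds, remainder 0 frames.
2180 s = 0 h 36 min 20 s.
Timecode: 00:36:20:00.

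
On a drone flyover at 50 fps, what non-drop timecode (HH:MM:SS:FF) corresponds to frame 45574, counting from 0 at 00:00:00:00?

45574 ÷ 50 = 911 full seconds, remainder 24 frames.
911 s = 0 h 15 min 11 s.
Timecode: 00:15:11:24.

00:15:11:24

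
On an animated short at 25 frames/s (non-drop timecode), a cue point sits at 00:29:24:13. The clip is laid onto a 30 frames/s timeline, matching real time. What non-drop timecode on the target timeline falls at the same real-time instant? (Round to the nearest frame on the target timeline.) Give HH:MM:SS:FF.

Source frame index: (0×3600 + 29×60 + 24) × 25 + 13 = 44113.
Real time: 44113 / (25) = 44113/25 s.
Target frame: (44113/25) × (30) = 264678/5 ≈ 52935.600 → 52936.
At 30 labels/s: frame 52936 → 00:29:24:16.

00:29:24:16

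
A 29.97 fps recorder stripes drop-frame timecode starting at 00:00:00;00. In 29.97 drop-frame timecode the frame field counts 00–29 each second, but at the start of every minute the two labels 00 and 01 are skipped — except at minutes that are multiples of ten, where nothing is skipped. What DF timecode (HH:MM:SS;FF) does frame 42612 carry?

Ten DF minutes hold 17982 frames, so frame 42612 lies in block 2 (frames 35964–53945) with 6648 frames into that block.
The block's first minute is 1800 frames and the rest 1798 each; 6648 frames reaches minute 3, so 2 × 18 + 3 × 2 = 42 labels have been skipped so far.
Adding those back, label number 42612 + 42 = 42654 at 30 labels/s is 1421 s + 24 f = 0 h 23 min 41 s frame 24, i.e. 00:23:41;24.

00:23:41;24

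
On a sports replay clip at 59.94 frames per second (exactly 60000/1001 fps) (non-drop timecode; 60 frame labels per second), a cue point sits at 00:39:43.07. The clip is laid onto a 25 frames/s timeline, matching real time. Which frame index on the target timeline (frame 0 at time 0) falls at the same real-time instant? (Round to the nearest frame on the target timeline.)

Source frame index: (0×3600 + 39×60 + 43) × 60 + 7 = 142987.
Real time: 142987 / (60000/1001) = 143129987/60000 s.
Target frame: (143129987/60000) × (25) = 143129987/2400 ≈ 59637.495 → 59637.

frame 59637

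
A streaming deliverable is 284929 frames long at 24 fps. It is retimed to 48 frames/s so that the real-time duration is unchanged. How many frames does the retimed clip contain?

569858 frames

Target frames = source frames × (target rate / source rate) = 284929 × (48)/(24) = 284929 × 2 = 569858.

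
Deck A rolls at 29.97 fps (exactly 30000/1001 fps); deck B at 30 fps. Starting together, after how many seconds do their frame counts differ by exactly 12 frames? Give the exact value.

400.4 seconds

The gap grows by |30 − 30000/1001| = 30/1001 frames per second.
Time for a 12-frame gap: 12 ÷ (30/1001) = 400.4 s.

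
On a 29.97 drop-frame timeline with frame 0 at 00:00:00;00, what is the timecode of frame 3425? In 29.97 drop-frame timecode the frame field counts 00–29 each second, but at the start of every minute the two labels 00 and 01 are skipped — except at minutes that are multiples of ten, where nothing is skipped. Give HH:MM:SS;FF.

Ten DF minutes hold 17982 frames, so frame 3425 lies in block 0 (frames 0–17981) with 3425 frames into that block.
The block's first minute is 1800 frames and the rest 1798 each; 3425 frames reaches minute 1, so 0 × 18 + 1 × 2 = 2 labels have been skipped so far.
Adding those back, label number 3425 + 2 = 3427 at 30 labels/s is 114 s + 7 f = 0 h 1 min 54 s frame 7, i.e. 00:01:54;07.

00:01:54;07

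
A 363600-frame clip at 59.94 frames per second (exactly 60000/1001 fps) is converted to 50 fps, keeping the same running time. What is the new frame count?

Target frames = source frames × (target rate / source rate) = 363600 × (50)/(60000/1001) = 363600 × 1001/1200 = 303303.

303303 frames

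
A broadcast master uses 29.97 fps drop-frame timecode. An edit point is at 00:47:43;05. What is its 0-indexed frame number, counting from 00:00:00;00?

85809

Complete 10-minute blocks: 4, each 17982 frames → 71928.
Remaining 7 whole minutes in the current block: 1800 + 6 × 1798 = 12588 frames.
Within the current minute: 43 × 30 + 5 − 2 = 1293 (labels ;00/;01 skipped at this minute). Total = 71928 + 12588 + 1293 = 85809.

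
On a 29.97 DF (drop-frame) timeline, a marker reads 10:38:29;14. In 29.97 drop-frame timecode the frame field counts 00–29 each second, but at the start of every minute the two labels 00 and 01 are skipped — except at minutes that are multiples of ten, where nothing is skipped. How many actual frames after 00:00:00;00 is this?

1148134

As if non-drop at 30 labels/s: (10 × 3600 + 38 × 60 + 29) × 30 + 14 = 1149284.
Minute boundaries passed: 638; those not divisible by 10: 638 − 63 = 575; dropped labels = 2 × 575 = 1150.
Actual frame index = 1149284 − 1150 = 1148134.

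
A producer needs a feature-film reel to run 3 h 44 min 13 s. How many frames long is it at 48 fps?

645744 frames

3 h 44 min 13 s = 13453 s.
Frames = 13453 × 48 = 645744.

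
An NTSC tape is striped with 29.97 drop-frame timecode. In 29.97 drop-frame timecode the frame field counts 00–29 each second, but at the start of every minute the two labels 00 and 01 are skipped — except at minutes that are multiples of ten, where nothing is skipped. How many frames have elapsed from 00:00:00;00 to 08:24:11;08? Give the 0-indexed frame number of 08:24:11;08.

Complete 10-minute blocks: 50, each 17982 frames → 899100.
Remaining 4 whole minutes in the current block: 1800 + 3 × 1798 = 7194 frames.
Within the current minute: 11 × 30 + 8 − 2 = 336 (labels ;00/;01 skipped at this minute). Total = 899100 + 7194 + 336 = 906630.

906630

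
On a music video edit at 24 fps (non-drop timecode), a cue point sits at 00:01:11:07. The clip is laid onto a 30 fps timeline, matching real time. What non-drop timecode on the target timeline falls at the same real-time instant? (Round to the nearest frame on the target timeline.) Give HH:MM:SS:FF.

00:01:11:09

Source frame index: (0×3600 + 1×60 + 11) × 24 + 7 = 1711.
Real time: 1711 / (24) = 1711/24 s.
Target frame: (1711/24) × (30) = 8555/4 ≈ 2138.750 → 2139.
At 30 labels/s: frame 2139 → 00:01:11:09.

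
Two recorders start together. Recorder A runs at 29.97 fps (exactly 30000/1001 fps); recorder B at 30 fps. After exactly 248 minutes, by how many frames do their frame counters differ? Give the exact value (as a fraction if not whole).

248 min = 14880 s.
A emits 30000/1001 × 14880 = 446400000/1001 frames; B emits 30 × 14880 = 446400.
Difference = 446400/1001 frames (≈ 445.9540); B is ahead of A.

446400/1001 frames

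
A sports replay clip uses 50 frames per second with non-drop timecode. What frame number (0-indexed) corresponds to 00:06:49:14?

Total seconds to the label: (0 × 3600 + 6 × 60 + 49) = 409.
Frame index = 409 × 50 + 14 = 20464.

20464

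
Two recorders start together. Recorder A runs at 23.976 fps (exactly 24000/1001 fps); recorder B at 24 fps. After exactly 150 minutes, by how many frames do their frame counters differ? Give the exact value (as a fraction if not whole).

216000/1001 frames

150 min = 9000 s.
A emits 24000/1001 × 9000 = 216000000/1001 frames; B emits 24 × 9000 = 216000.
Difference = 216000/1001 frames (≈ 215.7842); B is ahead of A.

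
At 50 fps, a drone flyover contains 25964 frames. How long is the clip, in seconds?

519.28 seconds

Running time = 25964 / (50) = 519.28 s.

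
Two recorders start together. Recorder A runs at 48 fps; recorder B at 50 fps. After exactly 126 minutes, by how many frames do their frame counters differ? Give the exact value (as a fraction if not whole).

126 min = 7560 s.
A emits 48 × 7560 = 362880 frames; B emits 50 × 7560 = 378000.
Difference = 15120 frames; B is ahead of A.

15120 frames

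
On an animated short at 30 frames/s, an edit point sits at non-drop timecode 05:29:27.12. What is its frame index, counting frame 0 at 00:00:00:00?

Total seconds to the label: (5 × 3600 + 29 × 60 + 27) = 19767.
Frame index = 19767 × 30 + 12 = 593022.

593022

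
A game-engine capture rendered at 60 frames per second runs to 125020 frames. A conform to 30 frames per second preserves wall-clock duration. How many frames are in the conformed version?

62510 frames

Target frames = source frames × (target rate / source rate) = 125020 × (30)/(60) = 125020 × 1/2 = 62510.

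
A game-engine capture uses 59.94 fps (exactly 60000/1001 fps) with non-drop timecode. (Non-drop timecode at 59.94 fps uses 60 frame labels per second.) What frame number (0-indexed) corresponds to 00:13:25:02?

Total seconds to the label: (0 × 3600 + 13 × 60 + 25) = 805.
Frame index = 805 × 60 + 2 = 48302.

48302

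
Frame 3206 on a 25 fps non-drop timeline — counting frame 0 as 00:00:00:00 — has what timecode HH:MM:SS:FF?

3206 ÷ 25 = 128 full seconds, remainder 6 frames.
128 s = 0 h 2 min 8 s.
Timecode: 00:02:08:06.

00:02:08:06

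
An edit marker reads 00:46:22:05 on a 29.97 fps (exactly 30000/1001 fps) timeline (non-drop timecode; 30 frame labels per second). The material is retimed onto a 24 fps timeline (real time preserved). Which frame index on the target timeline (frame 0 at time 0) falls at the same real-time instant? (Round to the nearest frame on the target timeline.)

frame 66839

Source frame index: (0×3600 + 46×60 + 22) × 30 + 5 = 83465.
Real time: 83465 / (30000/1001) = 16709693/6000 s.
Target frame: (16709693/6000) × (24) = 16709693/250 ≈ 66838.772 → 66839.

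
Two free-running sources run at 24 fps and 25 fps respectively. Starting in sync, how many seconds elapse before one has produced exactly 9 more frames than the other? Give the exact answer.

9 seconds

The gap grows by |25 − 24| = 1 frame per second.
Time for a 9-frame gap: 9 ÷ (1) = 9 s.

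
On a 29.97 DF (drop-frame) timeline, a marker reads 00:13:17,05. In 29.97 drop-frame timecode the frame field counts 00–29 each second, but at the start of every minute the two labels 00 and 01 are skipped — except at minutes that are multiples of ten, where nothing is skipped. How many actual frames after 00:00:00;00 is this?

As if non-drop at 30 labels/s: (0 × 3600 + 13 × 60 + 17) × 30 + 5 = 23915.
Minute boundaries passed: 13; those not divisible by 10: 13 − 1 = 12; dropped labels = 2 × 12 = 24.
Actual frame index = 23915 − 24 = 23891.

23891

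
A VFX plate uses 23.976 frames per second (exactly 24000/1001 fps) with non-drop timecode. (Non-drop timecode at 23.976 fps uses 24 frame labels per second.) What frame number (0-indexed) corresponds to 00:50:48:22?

frame 73174

Total seconds to the label: (0 × 3600 + 50 × 60 + 48) = 3048.
Frame index = 3048 × 24 + 22 = 73174.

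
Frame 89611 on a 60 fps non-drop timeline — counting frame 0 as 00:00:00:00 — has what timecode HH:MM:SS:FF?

00:24:53:31

89611 ÷ 60 = 1493 full seconds, remainder 31 frames.
1493 s = 0 h 24 min 53 s.
Timecode: 00:24:53:31.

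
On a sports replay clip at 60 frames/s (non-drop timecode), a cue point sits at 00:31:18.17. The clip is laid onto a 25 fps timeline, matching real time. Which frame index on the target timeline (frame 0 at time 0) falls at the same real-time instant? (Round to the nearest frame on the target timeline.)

frame 46957

Source frame index: (0×3600 + 31×60 + 18) × 60 + 17 = 112697.
Real time: 112697 / (60) = 112697/60 s.
Target frame: (112697/60) × (25) = 563485/12 ≈ 46957.083 → 46957.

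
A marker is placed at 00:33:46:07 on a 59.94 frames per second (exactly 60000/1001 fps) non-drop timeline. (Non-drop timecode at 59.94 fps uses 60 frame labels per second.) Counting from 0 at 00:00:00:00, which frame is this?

Total seconds to the label: (0 × 3600 + 33 × 60 + 46) = 2026.
Frame index = 2026 × 60 + 7 = 121567.

121567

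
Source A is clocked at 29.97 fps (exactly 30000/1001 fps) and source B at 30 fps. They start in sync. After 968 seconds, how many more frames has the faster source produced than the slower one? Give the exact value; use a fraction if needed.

A emits 30000/1001 × 968 = 2640000/91 frames; B emits 30 × 968 = 29040.
Difference = 2640/91 frames (≈ 29.0110); B is ahead of A.

2640/91 frames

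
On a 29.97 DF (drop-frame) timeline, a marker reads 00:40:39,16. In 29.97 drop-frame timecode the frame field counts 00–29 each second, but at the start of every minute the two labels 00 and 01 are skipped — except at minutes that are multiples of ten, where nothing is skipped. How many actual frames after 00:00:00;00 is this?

As if non-drop at 30 labels/s: (0 × 3600 + 40 × 60 + 39) × 30 + 16 = 73186.
Minute boundaries passed: 40; those not divisible by 10: 40 − 4 = 36; dropped labels = 2 × 36 = 72.
Actual frame index = 73186 − 72 = 73114.

73114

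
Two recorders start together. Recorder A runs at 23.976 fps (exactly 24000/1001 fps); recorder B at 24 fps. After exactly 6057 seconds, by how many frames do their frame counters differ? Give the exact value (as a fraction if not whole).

145368/1001 frames

A emits 24000/1001 × 6057 = 145368000/1001 frames; B emits 24 × 6057 = 145368.
Difference = 145368/1001 frames (≈ 145.2228); B is ahead of A.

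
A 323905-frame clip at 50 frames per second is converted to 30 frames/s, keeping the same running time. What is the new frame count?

194343 frames

Target frames = source frames × (target rate / source rate) = 323905 × (30)/(50) = 323905 × 3/5 = 194343.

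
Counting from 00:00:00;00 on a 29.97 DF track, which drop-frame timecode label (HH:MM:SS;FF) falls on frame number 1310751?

12:08:55;13

Each 10-minute DF block holds 10 × 60 × 30 − 9 × 2 = 17982 frames. 1310751 ÷ 17982 → 72 full blocks, remainder 16047.
Within the partial block the first minute is 1800 frames and each further minute 1798, so 8 further minute boundaries passed. Total skipped labels = 18 × 72 + 2 × 8 = 1312.
Non-drop label index = 1310751 + 1312 = 1312063; at 30 labels/s that is 12:08:55:13, i.e. DF 12:08:55;13.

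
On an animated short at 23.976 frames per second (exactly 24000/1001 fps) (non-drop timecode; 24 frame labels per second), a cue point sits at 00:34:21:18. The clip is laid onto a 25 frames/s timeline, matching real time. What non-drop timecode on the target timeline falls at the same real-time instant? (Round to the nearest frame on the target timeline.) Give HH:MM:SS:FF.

00:34:23:20

Source frame index: (0×3600 + 34×60 + 21) × 24 + 18 = 49482.
Real time: 49482 / (24000/1001) = 8255247/4000 s.
Target frame: (8255247/4000) × (25) = 8255247/160 ≈ 51595.294 → 51595.
At 25 labels/s: frame 51595 → 00:34:23:20.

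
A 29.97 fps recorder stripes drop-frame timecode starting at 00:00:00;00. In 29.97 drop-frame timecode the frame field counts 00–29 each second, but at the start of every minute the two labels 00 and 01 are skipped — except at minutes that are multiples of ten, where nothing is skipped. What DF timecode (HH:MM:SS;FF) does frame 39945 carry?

00:22:12;25

Each 10-minute DF block holds 10 × 60 × 30 − 9 × 2 = 17982 frames. 39945 ÷ 17982 → 2 full blocks, remainder 3981.
Within the partial block the first minute is 1800 frames and each further minute 1798, so 2 further minute boundaries passed. Total skipped labels = 18 × 2 + 2 × 2 = 40.
Non-drop label index = 39945 + 40 = 39985; at 30 labels/s that is 00:22:12:25, i.e. DF 00:22:12;25.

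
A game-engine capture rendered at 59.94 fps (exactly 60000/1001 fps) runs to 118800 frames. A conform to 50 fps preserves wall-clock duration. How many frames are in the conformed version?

Target frames = source frames × (target rate / source rate) = 118800 × (50)/(60000/1001) = 118800 × 1001/1200 = 99099.

99099 frames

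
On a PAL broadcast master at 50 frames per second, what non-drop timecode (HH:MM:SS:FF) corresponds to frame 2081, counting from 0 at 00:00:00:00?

00:00:41:31

2081 ÷ 50 = 41 full seconds, remainder 31 frames.
41 s = 0 h 0 min 41 s.
Timecode: 00:00:41:31.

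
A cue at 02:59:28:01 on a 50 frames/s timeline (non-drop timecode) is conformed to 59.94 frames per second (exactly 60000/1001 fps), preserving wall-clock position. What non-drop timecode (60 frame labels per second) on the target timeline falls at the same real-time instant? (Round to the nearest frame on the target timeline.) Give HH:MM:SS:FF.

Source frame index: (2×3600 + 59×60 + 28) × 50 + 1 = 538401.
Real time: 538401 / (50) = 538401/50 s.
Target frame: (538401/50) × (60000/1001) = 646081200/1001 ≈ 645435.764 → 645436.
At 60 labels/s: frame 645436 → 02:59:17:16.

02:59:17:16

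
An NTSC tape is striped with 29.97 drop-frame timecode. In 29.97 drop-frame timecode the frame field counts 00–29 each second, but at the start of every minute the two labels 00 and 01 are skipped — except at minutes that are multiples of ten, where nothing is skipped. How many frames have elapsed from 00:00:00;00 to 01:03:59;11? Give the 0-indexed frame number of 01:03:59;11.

As if non-drop at 30 labels/s: (1 × 3600 + 3 × 60 + 59) × 30 + 11 = 115181.
Minute boundaries passed: 63; those not divisible by 10: 63 − 6 = 57; dropped labels = 2 × 57 = 114.
Actual frame index = 115181 − 114 = 115067.

115067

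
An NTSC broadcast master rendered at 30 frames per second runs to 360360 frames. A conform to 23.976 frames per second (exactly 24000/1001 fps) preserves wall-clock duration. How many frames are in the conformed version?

Target frames = source frames × (target rate / source rate) = 360360 × (24000/1001)/(30) = 360360 × 800/1001 = 288000.

288000 frames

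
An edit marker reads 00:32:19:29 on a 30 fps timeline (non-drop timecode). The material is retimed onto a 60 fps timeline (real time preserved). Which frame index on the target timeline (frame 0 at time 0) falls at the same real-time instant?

Source frame index: (0×3600 + 32×60 + 19) × 30 + 29 = 58199.
Real time: 58199 / (30) = 58199/30 s.
Target frame: (58199/30) × (60) = 116398.

frame 116398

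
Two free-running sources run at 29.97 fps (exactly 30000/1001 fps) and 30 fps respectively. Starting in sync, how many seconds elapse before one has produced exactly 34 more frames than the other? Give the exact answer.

The gap grows by |30 − 30000/1001| = 30/1001 frames per second.
Time for a 34-frame gap: 34 ÷ (30/1001) = 17017/15 s.

17017/15 seconds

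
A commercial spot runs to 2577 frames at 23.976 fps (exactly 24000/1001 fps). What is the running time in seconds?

107.482375 seconds

Running time = 2577 / (24000/1001) = 107.482375 s.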